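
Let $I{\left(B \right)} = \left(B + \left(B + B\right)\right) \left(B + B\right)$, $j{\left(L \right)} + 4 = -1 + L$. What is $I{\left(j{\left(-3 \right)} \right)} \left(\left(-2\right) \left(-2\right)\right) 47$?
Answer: $72192$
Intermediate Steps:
$j{\left(L \right)} = -5 + L$ ($j{\left(L \right)} = -4 + \left(-1 + L\right) = -5 + L$)
$I{\left(B \right)} = 6 B^{2}$ ($I{\left(B \right)} = \left(B + 2 B\right) 2 B = 3 B 2 B = 6 B^{2}$)
$I{\left(j{\left(-3 \right)} \right)} \left(\left(-2\right) \left(-2\right)\right) 47 = 6 \left(-5 - 3\right)^{2} \left(\left(-2\right) \left(-2\right)\right) 47 = 6 \left(-8\right)^{2} \cdot 4 \cdot 47 = 6 \cdot 64 \cdot 4 \cdot 47 = 384 \cdot 4 \cdot 47 = 1536 \cdot 47 = 72192$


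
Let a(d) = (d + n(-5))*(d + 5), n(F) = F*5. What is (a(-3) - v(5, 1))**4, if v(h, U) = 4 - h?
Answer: 9150625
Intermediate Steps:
n(F) = 5*F
a(d) = (-25 + d)*(5 + d) (a(d) = (d + 5*(-5))*(d + 5) = (d - 25)*(5 + d) = (-25 + d)*(5 + d))
(a(-3) - v(5, 1))**4 = ((-125 + (-3)**2 - 20*(-3)) - (4 - 1*5))**4 = ((-125 + 9 + 60) - (4 - 5))**4 = (-56 - 1*(-1))**4 = (-56 + 1)**4 = (-55)**4 = 9150625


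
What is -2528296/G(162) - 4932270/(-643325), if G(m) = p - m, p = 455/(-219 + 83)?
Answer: 44263418249338/2893289855 ≈ 15299.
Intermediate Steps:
p = -455/136 (p = 455/(-136) = 455*(-1/136) = -455/136 ≈ -3.3456)
G(m) = -455/136 - m
-2528296/G(162) - 4932270/(-643325) = -2528296/(-455/136 - 1*162) - 4932270/(-643325) = -2528296/(-455/136 - 162) - 4932270*(-1/643325) = -2528296/(-22487/136) + 986454/128665 = -2528296*(-136/22487) + 986454/128665 = 343848256/22487 + 986454/128665 = 44263418249338/2893289855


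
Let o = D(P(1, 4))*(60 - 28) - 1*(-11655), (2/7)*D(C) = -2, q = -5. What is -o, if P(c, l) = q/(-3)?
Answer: -11431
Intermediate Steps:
P(c, l) = 5/3 (P(c, l) = -5/(-3) = -5*(-1/3) = 5/3)
D(C) = -7 (D(C) = (7/2)*(-2) = -7)
o = 11431 (o = -7*(60 - 28) - 1*(-11655) = -7*32 + 11655 = -224 + 11655 = 11431)
-o = -1*11431 = -11431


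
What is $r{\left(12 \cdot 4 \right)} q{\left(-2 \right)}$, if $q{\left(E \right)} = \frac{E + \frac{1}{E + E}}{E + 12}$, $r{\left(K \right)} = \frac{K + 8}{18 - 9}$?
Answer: $- \frac{7}{5} \approx -1.4$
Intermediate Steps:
$r{\left(K \right)} = \frac{8}{9} + \frac{K}{9}$ ($r{\left(K \right)} = \frac{8 + K}{9} = \left(8 + K\right) \frac{1}{9} = \frac{8}{9} + \frac{K}{9}$)
$q{\left(E \right)} = \frac{E + \frac{1}{2 E}}{12 + E}$
$r{\left(12 \cdot 4 \right)} q{\left(-2 \right)} = \left(\frac{8}{9} + \frac{12 \cdot 4}{9}\right) \frac{\frac{1}{2} + \left(-2\right)^{2}}{\left(-2\right) \left(12 - 2\right)} = \left(\frac{8}{9} + \frac{1}{9} \cdot 48\right) \left(- \frac{\frac{1}{2} + 4}{2 \cdot 10}\right) = \left(\frac{8}{9} + \frac{16}{3}\right) \left(\left(- \frac{1}{2}\right) \frac{1}{10} \cdot \frac{9}{2}\right) = \frac{56}{9} \left(- \frac{9}{40}\right) = - \frac{7}{5}$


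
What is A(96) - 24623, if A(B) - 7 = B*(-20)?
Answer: -26536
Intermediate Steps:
A(B) = 7 - 20*B (A(B) = 7 + B*(-20) = 7 - 20*B)
A(96) - 24623 = (7 - 20*96) - 24623 = (7 - 1920) - 24623 = -1913 - 24623 = -26536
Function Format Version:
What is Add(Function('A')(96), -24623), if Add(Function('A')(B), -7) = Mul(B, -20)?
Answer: -26536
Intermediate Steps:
Function('A')(B) = Add(7, Mul(-20, B)) (Function('A')(B) = Add(7, Mul(B, -20)) = Add(7, Mul(-20, B)))
Add(Function('A')(96), -24623) = Add(Add(7, Mul(-20, 96)), -24623) = Add(Add(7, -1920), -24623) = Add(-1913, -24623) = -26536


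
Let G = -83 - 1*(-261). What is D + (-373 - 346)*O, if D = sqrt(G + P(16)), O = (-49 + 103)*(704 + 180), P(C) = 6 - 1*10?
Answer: -34322184 + sqrt(174) ≈ -3.4322e+7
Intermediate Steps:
P(C) = -4 (P(C) = 6 - 10 = -4)
O = 47736 (O = 54*884 = 47736)
G = 178 (G = -83 + 261 = 178)
D = sqrt(174) (D = sqrt(178 - 4) = sqrt(174) ≈ 13.191)
D + (-373 - 346)*O = sqrt(174) + (-373 - 346)*47736 = sqrt(174) - 719*47736 = sqrt(174) - 34322184 = -34322184 + sqrt(174)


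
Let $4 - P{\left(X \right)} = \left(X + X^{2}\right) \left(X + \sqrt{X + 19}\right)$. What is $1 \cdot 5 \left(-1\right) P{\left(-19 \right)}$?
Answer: $-32510$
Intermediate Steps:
$P{\left(X \right)} = 4 - \left(X + X^{2}\right) \left(X + \sqrt{19 + X}\right)$ ($P{\left(X \right)} = 4 - \left(X + X^{2}\right) \left(X + \sqrt{X + 19}\right) = 4 - \left(X + X^{2}\right) \left(X + \sqrt{19 + X}\right)$)
$1 \cdot 5 \left(-1\right) P{\left(-19 \right)} = 1 \cdot 5 \left(-1\right) \left(4 - \left(-19\right)^{2} - \left(-19\right)^{3} - - 19 \sqrt{19 - 19} - \left(-19\right)^{2} \sqrt{19 - 19}\right) = 5 \left(-1\right) \left(4 - 361 - -6859 - - 19 \sqrt{0} - 361 \sqrt{0}\right) = - 5 \left(4 - 361 + 6859 - \left(-19\right) 0 - 361 \cdot 0\right) = - 5 \left(4 - 361 + 6859 + 0 + 0\right) = \left(-5\right) 6502 = -32510$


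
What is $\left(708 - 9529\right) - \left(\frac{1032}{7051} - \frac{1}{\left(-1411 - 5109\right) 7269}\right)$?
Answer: $- \frac{2947799951040691}{334174247880} \approx -8821.1$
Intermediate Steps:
$\left(708 - 9529\right) - \left(\frac{1032}{7051} - \frac{1}{\left(-1411 - 5109\right) 7269}\right) = -8821 - \left(\frac{1032}{7051} - \frac{1}{-6520} \cdot \frac{1}{7269}\right) = -8821 - \frac{48910491211}{334174247880} = - \frac{2947799951040691}{334174247880}$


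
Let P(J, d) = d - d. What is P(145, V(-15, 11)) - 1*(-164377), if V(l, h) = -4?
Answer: 164377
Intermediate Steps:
P(J, d) = 0
P(145, V(-15, 11)) - 1*(-164377) = 0 - 1*(-164377) = 0 + 164377 = 164377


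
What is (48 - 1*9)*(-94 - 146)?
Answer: -9360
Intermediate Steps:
(48 - 1*9)*(-94 - 146) = (48 - 9)*(-240) = 39*(-240) = -9360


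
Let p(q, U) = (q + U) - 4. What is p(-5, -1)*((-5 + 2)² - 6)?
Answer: -30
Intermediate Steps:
p(q, U) = -4 + U + q (p(q, U) = (U + q) - 4 = -4 + U + q)
p(-5, -1)*((-5 + 2)² - 6) = (-4 - 1 - 5)*((-5 + 2)² - 6) = -10*((-3)² - 6) = -10*(9 - 6) = -10*3 = -30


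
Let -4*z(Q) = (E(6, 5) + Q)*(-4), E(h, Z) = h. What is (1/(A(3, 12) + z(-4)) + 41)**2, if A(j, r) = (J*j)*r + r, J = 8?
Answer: 153338689/91204 ≈ 1681.3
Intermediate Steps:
z(Q) = 6 + Q (z(Q) = -(6 + Q)*(-4)/4 = -(-24 - 4*Q)/4 = 6 + Q)
A(j, r) = r + 8*j*r (A(j, r) = (8*j)*r + r = 8*j*r + r = r + 8*j*r)
(1/(A(3, 12) + z(-4)) + 41)**2 = (1/(12*(1 + 8*3) + (6 - 4)) + 41)**2 = (1/(12*(1 + 24) + 2) + 41)**2 = (1/(12*25 + 2) + 41)**2 = (1/(300 + 2) + 41)**2 = (1/302 + 41)**2 = (12383/302)**2 = 153338689/91204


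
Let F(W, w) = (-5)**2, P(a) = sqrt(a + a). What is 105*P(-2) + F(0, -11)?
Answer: 25 + 210*I ≈ 25.0 + 210.0*I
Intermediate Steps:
P(a) = sqrt(2)*sqrt(a) (P(a) = sqrt(2*a) = sqrt(2)*sqrt(a))
F(W, w) = 25
105*P(-2) + F(0, -11) = 105*(sqrt(2)*sqrt(-2)) + 25 = 105*(sqrt(2)*(I*sqrt(2))) + 25 = 105*(2*I) + 25 = 210*I + 25 = 25 + 210*I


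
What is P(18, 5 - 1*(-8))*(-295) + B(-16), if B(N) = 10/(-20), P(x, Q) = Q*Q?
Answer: -99711/2 ≈ -49856.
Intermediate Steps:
P(x, Q) = Q**2
B(N) = -1/2 (B(N) = 10*(-1/20) = -1/2)
P(18, 5 - 1*(-8))*(-295) + B(-16) = (5 - 1*(-8))**2*(-295) - 1/2 = (5 + 8)**2*(-295) - 1/2 = 13**2*(-295) - 1/2 = 169*(-295) - 1/2 = -49855 - 1/2 = -99711/2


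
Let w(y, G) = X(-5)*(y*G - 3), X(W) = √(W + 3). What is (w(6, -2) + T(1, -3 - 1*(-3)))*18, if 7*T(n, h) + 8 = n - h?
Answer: -18 - 270*I*√2 ≈ -18.0 - 381.84*I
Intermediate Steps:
T(n, h) = -8/7 - h/7 + n/7 (T(n, h) = -8/7 + (n - h)/7 = -8/7 + (-h/7 + n/7) = -8/7 - h/7 + n/7)
X(W) = √(3 + W)
w(y, G) = I*√2*(-3 + G*y) (w(y, G) = √(3 - 5)*(y*G - 3) = √(-2)*(G*y - 3) = (I*√2)*(-3 + G*y) = I*√2*(-3 + G*y))
(w(6, -2) + T(1, -3 - 1*(-3)))*18 = (I*√2*(-3 - 2*6) + (-8/7 - (-3 - 1*(-3))/7 + (⅐)*1))*18 = (I*√2*(-3 - 12) + (-8/7 - (-3 + 3)/7 + ⅐))*18 = (I*√2*(-15) + (-8/7 - ⅐*0 + ⅐))*18 = (-15*I*√2 + (-8/7 + 0 + ⅐))*18 = (-15*I*√2 - 1)*18 = (-1 - 15*I*√2)*18 = -18 - 270*I*√2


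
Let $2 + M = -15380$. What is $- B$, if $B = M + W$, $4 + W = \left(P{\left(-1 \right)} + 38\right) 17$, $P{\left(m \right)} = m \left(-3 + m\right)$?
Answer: $14672$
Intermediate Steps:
$M = -15382$ ($M = -2 - 15380 = -15382$)
$W = 710$ ($W = -4 + \left(- (-3 - 1) + 38\right) 17 = -4 + \left(\left(-1\right) \left(-4\right) + 38\right) 17 = -4 + \left(4 + 38\right) 17 = -4 + 42 \cdot 17 = -4 + 714 = 710$)
$B = -14672$ ($B = -15382 + 710 = -14672$)
$- B = \left(-1\right) \left(-14672\right) = 14672$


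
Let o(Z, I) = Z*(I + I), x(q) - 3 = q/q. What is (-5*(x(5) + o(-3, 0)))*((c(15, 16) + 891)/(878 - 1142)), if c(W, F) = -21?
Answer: 725/11 ≈ 65.909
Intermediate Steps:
x(q) = 4 (x(q) = 3 + q/q = 3 + 1 = 4)
o(Z, I) = 2*I*Z (o(Z, I) = Z*(2*I) = 2*I*Z)
(-5*(x(5) + o(-3, 0)))*((c(15, 16) + 891)/(878 - 1142)) = (-5*(4 + 2*0*(-3)))*((-21 + 891)/(878 - 1142)) = (-5*(4 + 0))*(870/(-264)) = (-5*4)*(870*(-1/264)) = -20*(-145/44) = 725/11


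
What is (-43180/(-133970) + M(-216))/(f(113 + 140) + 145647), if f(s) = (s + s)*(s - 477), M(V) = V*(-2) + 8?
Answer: 5898998/432763291 ≈ 0.013631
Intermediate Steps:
M(V) = 8 - 2*V (M(V) = -2*V + 8 = 8 - 2*V)
f(s) = 2*s*(-477 + s) (f(s) = (2*s)*(-477 + s) = 2*s*(-477 + s))
(-43180/(-133970) + M(-216))/(f(113 + 140) + 145647) = (-43180/(-133970) + (8 - 2*(-216)))/(2*(113 + 140)*(-477 + (113 + 140)) + 145647) = (-43180*(-1/133970) + (8 + 432))/(2*253*(-477 + 253) + 145647) = (4318/13397 + 440)/(2*253*(-224) + 145647) = 5898998/(13397*(-113344 + 145647)) = (5898998/13397)/32303 = (5898998/13397)*(1/32303) = 5898998/432763291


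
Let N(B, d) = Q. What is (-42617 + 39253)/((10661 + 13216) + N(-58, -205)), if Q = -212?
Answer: -3364/23665 ≈ -0.14215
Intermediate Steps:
N(B, d) = -212
(-42617 + 39253)/((10661 + 13216) + N(-58, -205)) = (-42617 + 39253)/((10661 + 13216) - 212) = -3364/(23877 - 212) = -3364/23665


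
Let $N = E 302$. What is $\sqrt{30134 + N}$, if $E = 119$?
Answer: $2 \sqrt{16518} \approx 257.04$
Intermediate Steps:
$N = 35938$ ($N = 119 \cdot 302 = 35938$)
$\sqrt{30134 + N} = \sqrt{30134 + 35938} = \sqrt{66072} = 2 \sqrt{16518}$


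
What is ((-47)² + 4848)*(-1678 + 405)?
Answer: -8983561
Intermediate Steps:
((-47)² + 4848)*(-1678 + 405) = (2209 + 4848)*(-1273) = 7057*(-1273) = -8983561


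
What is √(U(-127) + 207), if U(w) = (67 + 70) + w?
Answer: √217 ≈ 14.731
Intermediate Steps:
U(w) = 137 + w
√(U(-127) + 207) = √((137 - 127) + 207) = √(10 + 207) = √217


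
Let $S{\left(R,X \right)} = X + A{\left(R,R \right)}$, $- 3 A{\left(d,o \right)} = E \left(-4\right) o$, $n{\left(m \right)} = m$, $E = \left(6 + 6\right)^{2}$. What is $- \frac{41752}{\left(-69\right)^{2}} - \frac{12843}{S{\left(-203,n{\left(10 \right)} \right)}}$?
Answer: $- \frac{1565762909}{185517126} \approx -8.44$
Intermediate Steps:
$E = 144$ ($E = 12^{2} = 144$)
$A{\left(d,o \right)} = 192 o$ ($A{\left(d,o \right)} = - \frac{144 \left(-4\right) o}{3} = - \frac{\left(-576\right) o}{3} = 192 o$)
$S{\left(R,X \right)} = X + 192 R$
$- \frac{41752}{\left(-69\right)^{2}} - \frac{12843}{S{\left(-203,n{\left(10 \right)} \right)}} = - \frac{41752}{\left(-69\right)^{2}} - \frac{12843}{10 + 192 \left(-203\right)} = - \frac{41752}{4761} - \frac{12843}{10 - 38976} = \left(-41752\right) \frac{1}{4761} - \frac{12843}{-38966} = - \frac{41752}{4761} - - \frac{12843}{38966} = - \frac{41752}{4761} + \frac{12843}{38966} = - \frac{1565762909}{185517126}$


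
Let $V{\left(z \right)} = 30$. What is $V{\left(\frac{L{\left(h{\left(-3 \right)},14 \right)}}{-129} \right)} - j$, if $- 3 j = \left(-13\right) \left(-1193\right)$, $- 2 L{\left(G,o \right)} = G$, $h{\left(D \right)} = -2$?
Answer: $\frac{15599}{3} \approx 5199.7$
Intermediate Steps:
$L{\left(G,o \right)} = - \frac{G}{2}$
$j = - \frac{15509}{3}$ ($j = - \frac{\left(-13\right) \left(-1193\right)}{3} = \left(- \frac{1}{3}\right) 15509 = - \frac{15509}{3} \approx -5169.7$)
$V{\left(\frac{L{\left(h{\left(-3 \right)},14 \right)}}{-129} \right)} - j = 30 - - \frac{15509}{3} = 30 + \frac{15509}{3} = \frac{15599}{3}$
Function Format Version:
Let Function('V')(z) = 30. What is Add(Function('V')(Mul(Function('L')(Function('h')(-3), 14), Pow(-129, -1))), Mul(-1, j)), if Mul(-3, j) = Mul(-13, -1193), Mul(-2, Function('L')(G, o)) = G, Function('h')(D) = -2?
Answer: Rational(15599, 3) ≈ 5199.7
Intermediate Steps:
Function('L')(G, o) = Mul(Rational(-1, 2), G)
j = Rational(-15509, 3) (j = Mul(Rational(-1, 3), Mul(-13, -1193)) = Mul(Rational(-1, 3), 15509) = Rational(-15509, 3) ≈ -5169.7)
Add(Function('V')(Mul(Function('L')(Function('h')(-3), 14), Pow(-129, -1))), Mul(-1, j)) = Add(30, Mul(-1, Rational(-15509, 3))) = Add(30, Rational(15509, 3)) = Rational(15599, 3)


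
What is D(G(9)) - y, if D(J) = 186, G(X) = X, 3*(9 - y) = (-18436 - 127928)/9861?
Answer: 1696609/9861 ≈ 172.05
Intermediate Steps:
y = 137537/9861 (y = 9 - (-18436 - 127928)/(3*9861) = 9 - (-48788)/9861 = 9 - ⅓*(-48788/3287) = 9 + 48788/9861 = 137537/9861 ≈ 13.948)
D(G(9)) - y = 186 - 1*137537/9861 = 186 - 137537/9861 = 1696609/9861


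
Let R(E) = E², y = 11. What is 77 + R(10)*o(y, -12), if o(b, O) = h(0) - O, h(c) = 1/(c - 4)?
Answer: 1252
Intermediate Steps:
h(c) = 1/(-4 + c)
o(b, O) = -¼ - O (o(b, O) = 1/(-4 + 0) - O = 1/(-4) - O = -¼ - O)
77 + R(10)*o(y, -12) = 77 + 10²*(-¼ - 1*(-12)) = 77 + 100*(-¼ + 12) = 77 + 100*(47/4) = 77 + 1175 = 1252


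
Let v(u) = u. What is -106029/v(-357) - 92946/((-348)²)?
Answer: 5979157/20184 ≈ 296.23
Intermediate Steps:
-106029/v(-357) - 92946/((-348)²) = -106029/(-357) - 92946/((-348)²) = -106029*(-1/357) - 92946/121104 = 297 - 92946*1/121104 = 297 - 15491/20184 = 5979157/20184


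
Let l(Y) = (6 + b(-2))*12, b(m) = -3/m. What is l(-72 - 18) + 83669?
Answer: 83759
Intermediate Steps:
l(Y) = 90 (l(Y) = (6 - 3/(-2))*12 = (6 - 3*(-½))*12 = (6 + 3/2)*12 = (15/2)*12 = 90)
l(-72 - 18) + 83669 = 90 + 83669 = 83759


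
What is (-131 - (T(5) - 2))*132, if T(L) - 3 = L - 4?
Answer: -17556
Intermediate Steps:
T(L) = -1 + L (T(L) = 3 + (L - 4) = 3 + (-4 + L) = -1 + L)
(-131 - (T(5) - 2))*132 = (-131 - ((-1 + 5) - 2))*132 = (-131 - (4 - 2))*132 = (-131 - 1*2)*132 = (-131 - 2)*132 = -133*132 = -17556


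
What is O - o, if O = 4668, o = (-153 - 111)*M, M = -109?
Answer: -24108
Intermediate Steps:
o = 28776 (o = (-153 - 111)*(-109) = -264*(-109) = 28776)
O - o = 4668 - 1*28776 = 4668 - 28776 = -24108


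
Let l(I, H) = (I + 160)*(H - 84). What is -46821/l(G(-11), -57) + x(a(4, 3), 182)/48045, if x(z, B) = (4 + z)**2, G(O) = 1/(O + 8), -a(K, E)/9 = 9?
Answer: 2382994522/1081637085 ≈ 2.2031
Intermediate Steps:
a(K, E) = -81 (a(K, E) = -9*9 = -81)
G(O) = 1/(8 + O)
l(I, H) = (-84 + H)*(160 + I) (l(I, H) = (160 + I)*(-84 + H) = (-84 + H)*(160 + I))
-46821/l(G(-11), -57) + x(a(4, 3), 182)/48045 = -46821/(-13440 - 84/(8 - 11) + 160*(-57) - 57/(8 - 11)) + (4 - 81)**2/48045 = -46821/(-13440 - 84/(-3) - 9120 - 57/(-3)) + (-77)**2*(1/48045) = -46821/(-13440 - 84*(-1/3) - 9120 - 57*(-1/3)) + 5929*(1/48045) = -46821/(-13440 + 28 - 9120 + 19) + 5929/48045 = -46821/(-22513) + 5929/48045 = -46821*(-1/22513) + 5929/48045 = 46821/22513 + 5929/48045 = 2382994522/1081637085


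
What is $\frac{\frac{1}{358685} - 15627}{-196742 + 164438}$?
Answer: $\frac{2802585247}{5793480120} \approx 0.48375$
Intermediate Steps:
$\frac{\frac{1}{358685} - 15627}{-196742 + 164438} = \frac{\frac{1}{358685} - 15627}{-32304} = \left(- \frac{5605170494}{358685}\right) \left(- \frac{1}{32304}\right) = \frac{2802585247}{5793480120}$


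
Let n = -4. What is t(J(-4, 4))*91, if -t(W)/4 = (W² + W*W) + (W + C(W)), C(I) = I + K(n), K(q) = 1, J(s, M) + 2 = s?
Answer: -22204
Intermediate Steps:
J(s, M) = -2 + s
C(I) = 1 + I (C(I) = I + 1 = 1 + I)
t(W) = -4 - 8*W - 8*W² (t(W) = -4*((W² + W*W) + (W + (1 + W))) = -4*((W² + W²) + (1 + 2*W)) = -4*(2*W² + (1 + 2*W)) = -4*(1 + 2*W + 2*W²) = -4 - 8*W - 8*W²)
t(J(-4, 4))*91 = (-4 - 8*(-2 - 4) - 8*(-2 - 4)²)*91 = (-4 - 8*(-6) - 8*(-6)²)*91 = (-4 + 48 - 8*36)*91 = (-4 + 48 - 288)*91 = -244*91 = -22204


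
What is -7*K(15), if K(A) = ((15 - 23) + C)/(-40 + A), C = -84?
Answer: -644/25 ≈ -25.760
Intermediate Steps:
K(A) = -92/(-40 + A) (K(A) = ((15 - 23) - 84)/(-40 + A) = (-8 - 84)/(-40 + A) = -92/(-40 + A))
-7*K(15) = -(-644)/(-40 + 15) = -(-644)/(-25) = -(-644)*(-1)/25 = -7*92/25 = -644/25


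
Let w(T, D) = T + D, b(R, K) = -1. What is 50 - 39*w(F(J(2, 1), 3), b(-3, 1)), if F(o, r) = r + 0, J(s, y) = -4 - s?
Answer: -28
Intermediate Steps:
F(o, r) = r
w(T, D) = D + T
50 - 39*w(F(J(2, 1), 3), b(-3, 1)) = 50 - 39*(-1 + 3) = 50 - 39*2 = 50 - 78 = -28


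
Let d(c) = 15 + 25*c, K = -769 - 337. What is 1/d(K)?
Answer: -1/27635 ≈ -3.6186e-5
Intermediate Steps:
K = -1106
1/d(K) = 1/(15 + 25*(-1106)) = 1/(15 - 27650) = 1/(-27635) = -1/27635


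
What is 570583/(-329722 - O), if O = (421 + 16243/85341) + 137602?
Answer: -48694123803/39917842288 ≈ -1.2199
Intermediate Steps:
O = 11779037086/85341 (O = (421 + 16243*(1/85341)) + 137602 = (421 + 16243/85341) + 137602 = 35944804/85341 + 137602 = 11779037086/85341 ≈ 1.3802e+5)
570583/(-329722 - O) = 570583/(-329722 - 1*11779037086/85341) = 570583/(-329722 - 11779037086/85341) = 570583/(-39917842288/85341) = 570583*(-85341/39917842288) = -48694123803/39917842288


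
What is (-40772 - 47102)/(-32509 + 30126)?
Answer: 87874/2383 ≈ 36.875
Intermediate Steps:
(-40772 - 47102)/(-32509 + 30126) = -87874/(-2383) = -87874*(-1/2383) = 87874/2383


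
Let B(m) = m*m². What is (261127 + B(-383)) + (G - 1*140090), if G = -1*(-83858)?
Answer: -55976992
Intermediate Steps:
G = 83858
B(m) = m³
(261127 + B(-383)) + (G - 1*140090) = (261127 + (-383)³) + (83858 - 1*140090) = (261127 - 56181887) + (83858 - 140090) = -55920760 - 56232 = -55976992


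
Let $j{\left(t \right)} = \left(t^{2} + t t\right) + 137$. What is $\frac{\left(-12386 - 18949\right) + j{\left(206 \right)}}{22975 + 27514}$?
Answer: $\frac{53674}{50489} \approx 1.0631$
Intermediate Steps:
$j{\left(t \right)} = 137 + 2 t^{2}$ ($j{\left(t \right)} = \left(t^{2} + t^{2}\right) + 137 = 2 t^{2} + 137 = 137 + 2 t^{2}$)
$\frac{\left(-12386 - 18949\right) + j{\left(206 \right)}}{22975 + 27514} = \frac{\left(-12386 - 18949\right) + \left(137 + 2 \cdot 206^{2}\right)}{22975 + 27514} = \frac{\left(-12386 - 18949\right) + \left(137 + 2 \cdot 42436\right)}{50489} = \left(-31335 + \left(137 + 84872\right)\right) \frac{1}{50489} = \left(-31335 + 85009\right) \frac{1}{50489} = 53674 \cdot \frac{1}{50489} = \frac{53674}{50489}$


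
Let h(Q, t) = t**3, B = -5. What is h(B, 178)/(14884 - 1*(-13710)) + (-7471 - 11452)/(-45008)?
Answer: 4385776591/22188944 ≈ 197.66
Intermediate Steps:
h(B, 178)/(14884 - 1*(-13710)) + (-7471 - 11452)/(-45008) = 178**3/(14884 - 1*(-13710)) + (-7471 - 11452)/(-45008) = 5639752/(14884 + 13710) - 18923*(-1/45008) = 5639752/28594 + 18923/45008 = 5639752*(1/28594) + 18923/45008 = 2819876/14297 + 18923/45008 = 4385776591/22188944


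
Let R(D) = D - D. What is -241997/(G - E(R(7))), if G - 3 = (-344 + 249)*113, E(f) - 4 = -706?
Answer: 241997/10030 ≈ 24.127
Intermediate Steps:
R(D) = 0
E(f) = -702 (E(f) = 4 - 706 = -702)
G = -10732 (G = 3 + (-344 + 249)*113 = 3 - 95*113 = 3 - 10735 = -10732)
-241997/(G - E(R(7))) = -241997/(-10732 - 1*(-702)) = -241997/(-10732 + 702) = -241997/(-10030) = -241997*(-1/10030) = 241997/10030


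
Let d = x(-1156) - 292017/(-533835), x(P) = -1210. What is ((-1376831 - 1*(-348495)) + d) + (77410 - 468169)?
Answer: -252736075886/177945 ≈ -1.4203e+6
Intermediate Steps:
d = -215216111/177945 (d = -1210 - 292017/(-533835) = -1210 - 292017*(-1)/533835 = -1210 - 1*(-97339/177945) = -1210 + 97339/177945 = -215216111/177945 ≈ -1209.5)
((-1376831 - 1*(-348495)) + d) + (77410 - 468169) = ((-1376831 - 1*(-348495)) - 215216111/177945) + (77410 - 468169) = ((-1376831 + 348495) - 215216111/177945) - 390759 = (-1028336 - 215216111/177945) - 390759 = -183202465631/177945 - 390759 = -252736075886/177945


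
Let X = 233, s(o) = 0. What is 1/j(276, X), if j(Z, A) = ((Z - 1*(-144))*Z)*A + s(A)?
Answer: 1/27009360 ≈ 3.7024e-8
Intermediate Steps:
j(Z, A) = A*Z*(144 + Z) (j(Z, A) = ((Z - 1*(-144))*Z)*A + 0 = ((Z + 144)*Z)*A + 0 = ((144 + Z)*Z)*A + 0 = (Z*(144 + Z))*A + 0 = A*Z*(144 + Z) + 0 = A*Z*(144 + Z))
1/j(276, X) = 1/(233*276*(144 + 276)) = 1/(233*276*420) = 1/27009360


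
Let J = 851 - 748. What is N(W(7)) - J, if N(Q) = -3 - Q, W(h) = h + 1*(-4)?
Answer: -109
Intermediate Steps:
W(h) = -4 + h (W(h) = h - 4 = -4 + h)
J = 103
N(W(7)) - J = (-3 - (-4 + 7)) - 1*103 = (-3 - 1*3) - 103 = (-3 - 3) - 103 = -6 - 103 = -109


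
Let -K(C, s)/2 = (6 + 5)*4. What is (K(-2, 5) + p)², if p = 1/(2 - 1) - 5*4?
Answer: 11449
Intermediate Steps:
K(C, s) = -88 (K(C, s) = -2*(6 + 5)*4 = -22*4 = -2*44 = -88)
p = -19 (p = 1/1 - 20 = 1 - 20 = -19)
(K(-2, 5) + p)² = (-88 - 19)² = (-107)² = 11449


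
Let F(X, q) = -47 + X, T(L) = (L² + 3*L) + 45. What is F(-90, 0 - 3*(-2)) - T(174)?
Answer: -30980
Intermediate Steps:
T(L) = 45 + L² + 3*L
F(-90, 0 - 3*(-2)) - T(174) = (-47 - 90) - (45 + 174² + 3*174) = -137 - (45 + 30276 + 522) = -137 - 1*30843 = -137 - 30843 = -30980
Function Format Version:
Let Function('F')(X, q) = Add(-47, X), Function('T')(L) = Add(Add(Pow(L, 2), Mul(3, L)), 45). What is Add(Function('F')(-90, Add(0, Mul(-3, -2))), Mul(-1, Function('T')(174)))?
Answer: -30980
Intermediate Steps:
Function('T')(L) = Add(45, Pow(L, 2), Mul(3, L))
Add(Function('F')(-90, Add(0, Mul(-3, -2))), Mul(-1, Function('T')(174))) = Add(Add(-47, -90), Mul(-1, Add(45, Pow(174, 2), Mul(3, 174)))) = Add(-137, Mul(-1, Add(45, 30276, 522))) = Add(-137, Mul(-1, 30843)) = Add(-137, -30843) = -30980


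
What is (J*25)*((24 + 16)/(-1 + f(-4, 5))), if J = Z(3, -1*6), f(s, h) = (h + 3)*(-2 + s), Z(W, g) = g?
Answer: 6000/49 ≈ 122.45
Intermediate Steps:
f(s, h) = (-2 + s)*(3 + h) (f(s, h) = (3 + h)*(-2 + s) = (-2 + s)*(3 + h))
J = -6 (J = -1*6 = -6)
(J*25)*((24 + 16)/(-1 + f(-4, 5))) = (-6*25)*((24 + 16)/(-1 + (-6 - 2*5 + 3*(-4) + 5*(-4)))) = -6000/(-1 + (-6 - 10 - 12 - 20)) = -6000/(-1 - 48) = -6000/(-49) = -6000*(-1)/49 = -150*(-40/49) = 6000/49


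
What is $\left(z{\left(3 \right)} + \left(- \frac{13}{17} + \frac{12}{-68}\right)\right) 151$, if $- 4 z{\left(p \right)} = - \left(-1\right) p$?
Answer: $- \frac{17365}{68} \approx -255.37$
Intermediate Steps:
$z{\left(p \right)} = - \frac{p}{4}$ ($z{\left(p \right)} = - \frac{\left(-1\right) \left(- p\right)}{4} = - \frac{p}{4}$)
$\left(z{\left(3 \right)} + \left(- \frac{13}{17} + \frac{12}{-68}\right)\right) 151 = \left(\left(- \frac{1}{4}\right) 3 + \left(- \frac{13}{17} + \frac{12}{-68}\right)\right) 151 = \left(- \frac{3}{4} + \left(\left(-13\right) \frac{1}{17} + 12 \left(- \frac{1}{68}\right)\right)\right) 151 = \left(- \frac{3}{4} - \frac{16}{17}\right) 151 = \left(- \frac{115}{68}\right) 151 = - \frac{17365}{68}$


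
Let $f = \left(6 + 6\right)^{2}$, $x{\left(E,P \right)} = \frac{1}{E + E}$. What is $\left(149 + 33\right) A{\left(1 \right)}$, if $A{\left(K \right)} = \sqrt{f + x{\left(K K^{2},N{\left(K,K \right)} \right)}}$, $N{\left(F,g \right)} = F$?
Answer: $1547 \sqrt{2} \approx 2187.8$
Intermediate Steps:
$x{\left(E,P \right)} = \frac{1}{2 E}$
$f = 144$ ($f = 12^{2} = 144$)
$A{\left(K \right)} = \sqrt{144 + \frac{1}{2 K^{3}}}$ ($A{\left(K \right)} = \sqrt{144 + \frac{1}{2 K K^{2}}} = \sqrt{144 + \frac{1}{2 K^{3}}}$)
$\left(149 + 33\right) A{\left(1 \right)} = \left(149 + 33\right) \frac{\sqrt{576 + 2 \cdot 1^{-3}}}{2} = 182 \frac{\sqrt{576 + 2 \cdot 1}}{2} = 182 \frac{\sqrt{576 + 2}}{2} = 182 \frac{\sqrt{578}}{2} = 182 \frac{17 \sqrt{2}}{2} = 1547 \sqrt{2}$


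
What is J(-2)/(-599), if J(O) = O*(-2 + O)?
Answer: -8/599 ≈ -0.013356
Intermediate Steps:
J(-2)/(-599) = -2*(-2 - 2)/(-599) = -2*(-4)*(-1/599) = 8*(-1/599) = -8/599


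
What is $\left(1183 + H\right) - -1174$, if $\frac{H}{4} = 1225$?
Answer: $7257$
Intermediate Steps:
$H = 4900$ ($H = 4 \cdot 1225 = 4900$)
$\left(1183 + H\right) - -1174 = \left(1183 + 4900\right) - -1174 = 6083 + \left(-163 + 1337\right) = 6083 + 1174 = 7257$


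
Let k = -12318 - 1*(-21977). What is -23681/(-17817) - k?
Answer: -172070722/17817 ≈ -9657.7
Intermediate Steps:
k = 9659 (k = -12318 + 21977 = 9659)
-23681/(-17817) - k = -23681/(-17817) - 1*9659 = -23681*(-1/17817) - 9659 = 23681/17817 - 9659 = -172070722/17817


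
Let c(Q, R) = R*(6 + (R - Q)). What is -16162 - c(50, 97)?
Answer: -21303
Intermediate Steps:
c(Q, R) = R*(6 + R - Q)
-16162 - c(50, 97) = -16162 - 97*(6 + 97 - 1*50) = -16162 - 97*(6 + 97 - 50) = -16162 - 97*53 = -16162 - 1*5141 = -16162 - 5141 = -21303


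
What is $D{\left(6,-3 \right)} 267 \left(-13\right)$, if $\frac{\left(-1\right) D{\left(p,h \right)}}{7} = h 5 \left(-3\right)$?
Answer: $1093365$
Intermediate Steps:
$D{\left(p,h \right)} = 105 h$ ($D{\left(p,h \right)} = - 7 h 5 \left(-3\right) = - 7 \cdot 5 h \left(-3\right) = - 7 \left(- 15 h\right) = 105 h$)
$D{\left(6,-3 \right)} 267 \left(-13\right) = 105 \left(-3\right) 267 \left(-13\right) = \left(-315\right) \left(-3471\right) = 1093365$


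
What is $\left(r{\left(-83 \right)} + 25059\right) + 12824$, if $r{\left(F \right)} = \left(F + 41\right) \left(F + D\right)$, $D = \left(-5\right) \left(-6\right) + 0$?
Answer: $40109$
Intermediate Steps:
$D = 30$ ($D = 30 + 0 = 30$)
$r{\left(F \right)} = \left(30 + F\right) \left(41 + F\right)$ ($r{\left(F \right)} = \left(F + 41\right) \left(F + 30\right) = \left(41 + F\right) \left(30 + F\right) = \left(30 + F\right) \left(41 + F\right)$)
$\left(r{\left(-83 \right)} + 25059\right) + 12824 = \left(\left(1230 + \left(-83\right)^{2} + 71 \left(-83\right)\right) + 25059\right) + 12824 = \left(\left(1230 + 6889 - 5893\right) + 25059\right) + 12824 = \left(2226 + 25059\right) + 12824 = 27285 + 12824 = 40109$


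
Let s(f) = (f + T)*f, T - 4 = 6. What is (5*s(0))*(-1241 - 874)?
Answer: 0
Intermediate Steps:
T = 10 (T = 4 + 6 = 10)
s(f) = f*(10 + f) (s(f) = (f + 10)*f = (10 + f)*f = f*(10 + f))
(5*s(0))*(-1241 - 874) = (5*(0*(10 + 0)))*(-1241 - 874) = (5*(0*10))*(-2115) = (5*0)*(-2115) = 0*(-2115) = 0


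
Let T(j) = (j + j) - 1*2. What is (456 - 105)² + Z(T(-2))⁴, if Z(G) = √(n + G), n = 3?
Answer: 123210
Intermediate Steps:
T(j) = -2 + 2*j (T(j) = 2*j - 2 = -2 + 2*j)
Z(G) = √(3 + G)
(456 - 105)² + Z(T(-2))⁴ = (456 - 105)² + (√(3 + (-2 + 2*(-2))))⁴ = 351² + (√(3 + (-2 - 4)))⁴ = 123201 + (√(3 - 6))⁴ = 123201 + (√(-3))⁴ = 123201 + (I*√3)⁴ = 123201 + 9 = 123210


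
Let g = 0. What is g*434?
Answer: 0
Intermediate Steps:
g*434 = 0*434 = 0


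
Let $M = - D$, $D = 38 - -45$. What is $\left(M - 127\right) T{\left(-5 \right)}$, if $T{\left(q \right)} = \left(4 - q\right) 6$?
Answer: $-11340$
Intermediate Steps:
$D = 83$ ($D = 38 + 45 = 83$)
$M = -83$ ($M = \left(-1\right) 83 = -83$)
$T{\left(q \right)} = 24 - 6 q$
$\left(M - 127\right) T{\left(-5 \right)} = \left(-83 - 127\right) \left(24 - -30\right) = - 210 \left(24 + 30\right) = \left(-210\right) 54 = -11340$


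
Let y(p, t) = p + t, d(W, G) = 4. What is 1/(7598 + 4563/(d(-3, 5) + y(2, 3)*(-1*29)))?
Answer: 47/355585 ≈ 0.00013218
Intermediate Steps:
1/(7598 + 4563/(d(-3, 5) + y(2, 3)*(-1*29))) = 1/(7598 + 4563/(4 + (2 + 3)*(-1*29))) = 1/(7598 + 4563/(4 + 5*(-29))) = 1/(7598 + 4563/(4 - 145)) = 1/(7598 + 4563/(-141)) = 1/(7598 + 4563*(-1/141)) = 1/(7598 - 1521/47) = 1/(355585/47) = 47/355585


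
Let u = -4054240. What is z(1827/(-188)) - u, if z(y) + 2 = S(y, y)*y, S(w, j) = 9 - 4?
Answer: 762187609/188 ≈ 4.0542e+6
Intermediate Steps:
S(w, j) = 5
z(y) = -2 + 5*y
z(1827/(-188)) - u = (-2 + 5*(1827/(-188))) - 1*(-4054240) = (-2 + 5*(1827*(-1/188))) + 4054240 = (-2 + 5*(-1827/188)) + 4054240 = (-2 - 9135/188) + 4054240 = -9511/188 + 4054240 = 762187609/188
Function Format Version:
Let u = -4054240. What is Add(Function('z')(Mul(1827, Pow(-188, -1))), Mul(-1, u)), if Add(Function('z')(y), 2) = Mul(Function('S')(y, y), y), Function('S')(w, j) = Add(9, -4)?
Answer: Rational(762187609, 188) ≈ 4.0542e+6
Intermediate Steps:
Function('S')(w, j) = 5
Function('z')(y) = Add(-2, Mul(5, y))
Add(Function('z')(Mul(1827, Pow(-188, -1))), Mul(-1, u)) = Add(Add(-2, Mul(5, Mul(1827, Pow(-188, -1)))), Mul(-1, -4054240)) = Add(Add(-2, Mul(5, Mul(1827, Rational(-1, 188)))), 4054240) = Add(Add(-2, Mul(5, Rational(-1827, 188))), 4054240) = Add(Add(-2, Rational(-9135, 188)), 4054240) = Add(Rational(-9511, 188), 4054240) = Rational(762187609, 188)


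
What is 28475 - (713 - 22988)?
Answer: 50750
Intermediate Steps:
28475 - (713 - 22988) = 28475 - 1*(-22275) = 28475 + 22275 = 50750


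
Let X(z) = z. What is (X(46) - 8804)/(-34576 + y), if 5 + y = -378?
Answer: 8758/34959 ≈ 0.25052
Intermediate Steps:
y = -383 (y = -5 - 378 = -383)
(X(46) - 8804)/(-34576 + y) = (46 - 8804)/(-34576 - 383) = -8758/(-34959) = -8758*(-1/34959) = 8758/34959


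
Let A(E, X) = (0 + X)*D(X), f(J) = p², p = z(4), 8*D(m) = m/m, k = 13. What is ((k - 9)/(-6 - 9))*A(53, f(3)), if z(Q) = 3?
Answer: -3/10 ≈ -0.30000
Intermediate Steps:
D(m) = ⅛ (D(m) = (m/m)/8 = (⅛)*1 = ⅛)
p = 3
f(J) = 9 (f(J) = 3² = 9)
A(E, X) = X/8 (A(E, X) = (0 + X)*(⅛) = X*(⅛) = X/8)
((k - 9)/(-6 - 9))*A(53, f(3)) = ((13 - 9)/(-6 - 9))*((⅛)*9) = (4/(-15))*(9/8) = (4*(-1/15))*(9/8) = -4/15*9/8 = -3/10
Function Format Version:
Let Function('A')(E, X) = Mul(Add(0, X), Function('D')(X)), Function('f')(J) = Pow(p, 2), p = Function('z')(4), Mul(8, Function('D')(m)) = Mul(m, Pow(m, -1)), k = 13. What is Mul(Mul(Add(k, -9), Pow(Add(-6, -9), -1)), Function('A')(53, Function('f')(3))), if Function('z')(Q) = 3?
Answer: Rational(-3, 10) ≈ -0.30000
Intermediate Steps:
Function('D')(m) = Rational(1, 8) (Function('D')(m) = Mul(Rational(1, 8), Mul(m, Pow(m, -1))) = Mul(Rational(1, 8), 1) = Rational(1, 8))
p = 3
Function('f')(J) = 9 (Function('f')(J) = Pow(3, 2) = 9)
Function('A')(E, X) = Mul(Rational(1, 8), X) (Function('A')(E, X) = Mul(Add(0, X), Rational(1, 8)) = Mul(X, Rational(1, 8)) = Mul(Rational(1, 8), X))
Mul(Mul(Add(k, -9), Pow(Add(-6, -9), -1)), Function('A')(53, Function('f')(3))) = Mul(Mul(Add(13, -9), Pow(Add(-6, -9), -1)), Mul(Rational(1, 8), 9)) = Mul(Mul(4, Pow(-15, -1)), Rational(9, 8)) = Mul(Mul(4, Rational(-1, 15)), Rational(9, 8)) = Mul(Rational(-4, 15), Rational(9, 8)) = Rational(-3, 10)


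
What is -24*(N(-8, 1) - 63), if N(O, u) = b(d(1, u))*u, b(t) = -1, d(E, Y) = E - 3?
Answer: 1536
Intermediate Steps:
d(E, Y) = -3 + E
N(O, u) = -u
-24*(N(-8, 1) - 63) = -24*(-1*1 - 63) = -24*(-1 - 63) = -24*(-64) = 1536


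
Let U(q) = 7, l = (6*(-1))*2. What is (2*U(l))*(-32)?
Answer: -448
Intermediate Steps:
l = -12 (l = -6*2 = -12)
(2*U(l))*(-32) = (2*7)*(-32) = 14*(-32) = -448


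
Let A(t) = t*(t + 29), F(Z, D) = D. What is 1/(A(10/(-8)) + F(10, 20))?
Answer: -16/235 ≈ -0.068085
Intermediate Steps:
A(t) = t*(29 + t)
1/(A(10/(-8)) + F(10, 20)) = 1/((10/(-8))*(29 + 10/(-8)) + 20) = 1/((10*(-1/8))*(29 + 10*(-1/8)) + 20) = 1/(-5*(29 - 5/4)/4 + 20) = 1/(-5/4*111/4 + 20) = 1/(-555/16 + 20) = 1/(-235/16) = -16/235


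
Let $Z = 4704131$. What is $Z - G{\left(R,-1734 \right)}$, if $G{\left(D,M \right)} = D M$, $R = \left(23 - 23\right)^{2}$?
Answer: $4704131$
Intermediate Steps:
$R = 0$ ($R = 0^{2} = 0$)
$Z - G{\left(R,-1734 \right)} = 4704131 - 0 \left(-1734\right) = 4704131 - 0 = 4704131 + 0 = 4704131$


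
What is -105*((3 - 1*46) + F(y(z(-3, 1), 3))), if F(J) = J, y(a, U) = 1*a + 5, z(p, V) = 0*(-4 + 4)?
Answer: 3990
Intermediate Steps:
z(p, V) = 0 (z(p, V) = 0*0 = 0)
y(a, U) = 5 + a (y(a, U) = a + 5 = 5 + a)
-105*((3 - 1*46) + F(y(z(-3, 1), 3))) = -105*((3 - 1*46) + (5 + 0)) = -105*((3 - 46) + 5) = -105*(-43 + 5) = -105*(-38) = 3990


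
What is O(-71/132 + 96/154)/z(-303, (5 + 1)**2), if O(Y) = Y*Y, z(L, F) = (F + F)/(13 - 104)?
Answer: -81133/8781696 ≈ -0.0092389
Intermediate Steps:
z(L, F) = -2*F/91 (z(L, F) = (2*F)/(-91) = (2*F)*(-1/91) = -2*F/91)
O(Y) = Y**2
O(-71/132 + 96/154)/z(-303, (5 + 1)**2) = (-71/132 + 96/154)**2/((-2*(5 + 1)**2/91)) = (-71*1/132 + 96*(1/154))**2/((-2/91*6**2)) = (-71/132 + 48/77)**2/((-2/91*36)) = (79/924)**2/(-72/91) = (6241/853776)*(-91/72) = -81133/8781696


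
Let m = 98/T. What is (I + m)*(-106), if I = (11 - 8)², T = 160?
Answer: -40757/40 ≈ -1018.9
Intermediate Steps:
I = 9 (I = 3² = 9)
m = 49/80 (m = 98/160 = 98*(1/160) = 49/80 ≈ 0.61250)
(I + m)*(-106) = (9 + 49/80)*(-106) = (769/80)*(-106) = -40757/40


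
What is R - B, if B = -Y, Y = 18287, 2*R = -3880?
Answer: 16347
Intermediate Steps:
R = -1940 (R = (½)*(-3880) = -1940)
B = -18287 (B = -1*18287 = -18287)
R - B = -1940 - 1*(-18287) = -1940 + 18287 = 16347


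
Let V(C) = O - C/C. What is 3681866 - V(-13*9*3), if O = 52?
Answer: 3681815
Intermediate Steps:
V(C) = 51 (V(C) = 52 - C/C = 52 - 1*1 = 52 - 1 = 51)
3681866 - V(-13*9*3) = 3681866 - 1*51 = 3681866 - 51 = 3681815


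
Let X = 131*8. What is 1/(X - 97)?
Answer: 1/951 ≈ 0.0010515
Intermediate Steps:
X = 1048
1/(X - 97) = 1/(1048 - 97) = 1/951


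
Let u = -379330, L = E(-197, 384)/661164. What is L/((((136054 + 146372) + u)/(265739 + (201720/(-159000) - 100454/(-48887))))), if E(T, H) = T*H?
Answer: 13564133767873664/43230368256014275 ≈ 0.31376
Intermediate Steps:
E(T, H) = H*T
L = -6304/55097 (L = (384*(-197))/661164 = -75648*1/661164 = -6304/55097 ≈ -0.11442)
L/((((136054 + 146372) + u)/(265739 + (201720/(-159000) - 100454/(-48887))))) = -6304*(265739 + (201720/(-159000) - 100454/(-48887)))/((136054 + 146372) - 379330)/55097 = -6304*(265739 + (201720*(-1/159000) - 100454*(-1/48887)))/(282426 - 379330)/55097 = -6304/(55097*((-96904/(265739 + (-1681/1325 + 100454/48887))))) = -6304/(55097*((-96904/(265739 + 50922503/64775275)))) = -6304/(55097*((-96904/17213367725728/64775275))) = -6304/(55097*((-96904*64775275/17213367725728))) = -6304/(55097*(-784622906075/2151670965716)) = -6304/55097*(-2151670965716/784622906075) = 13564133767873664/43230368256014275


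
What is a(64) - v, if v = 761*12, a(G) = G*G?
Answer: -5036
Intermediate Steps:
a(G) = G**2
v = 9132
a(64) - v = 64**2 - 1*9132 = 4096 - 9132 = -5036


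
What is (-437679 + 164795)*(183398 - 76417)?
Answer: -29193403204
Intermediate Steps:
(-437679 + 164795)*(183398 - 76417) = -272884*106981 = -29193403204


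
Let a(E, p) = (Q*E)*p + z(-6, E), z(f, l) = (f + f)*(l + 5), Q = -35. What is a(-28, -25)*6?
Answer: -145344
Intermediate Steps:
z(f, l) = 2*f*(5 + l) (z(f, l) = (2*f)*(5 + l) = 2*f*(5 + l))
a(E, p) = -60 - 12*E - 35*E*p (a(E, p) = (-35*E)*p + 2*(-6)*(5 + E) = -35*E*p + (-60 - 12*E) = -60 - 12*E - 35*E*p)
a(-28, -25)*6 = (-60 - 12*(-28) - 35*(-28)*(-25))*6 = (-60 + 336 - 24500)*6 = -24224*6 = -145344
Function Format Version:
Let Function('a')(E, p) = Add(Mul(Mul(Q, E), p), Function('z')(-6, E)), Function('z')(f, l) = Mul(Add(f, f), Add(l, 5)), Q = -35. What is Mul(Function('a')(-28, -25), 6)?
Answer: -145344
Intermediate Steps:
Function('z')(f, l) = Mul(2, f, Add(5, l)) (Function('z')(f, l) = Mul(Mul(2, f), Add(5, l)) = Mul(2, f, Add(5, l)))
Function('a')(E, p) = Add(-60, Mul(-12, E), Mul(-35, E, p)) (Function('a')(E, p) = Add(Mul(Mul(-35, E), p), Mul(2, -6, Add(5, E))) = Add(Mul(-35, E, p), Add(-60, Mul(-12, E))) = Add(-60, Mul(-12, E), Mul(-35, E, p)))
Mul(Function('a')(-28, -25), 6) = Mul(Add(-60, Mul(-12, -28), Mul(-35, -28, -25)), 6) = Mul(Add(-60, 336, -24500), 6) = Mul(-24224, 6) = -145344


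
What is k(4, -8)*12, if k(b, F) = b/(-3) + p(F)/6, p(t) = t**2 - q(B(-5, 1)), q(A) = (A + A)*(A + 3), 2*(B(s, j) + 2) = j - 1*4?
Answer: 105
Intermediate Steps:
B(s, j) = -4 + j/2 (B(s, j) = -2 + (j - 1*4)/2 = -2 + (j - 4)/2 = -2 + (-4 + j)/2 = -2 + (-2 + j/2) = -4 + j/2)
q(A) = 2*A*(3 + A) (q(A) = (2*A)*(3 + A) = 2*A*(3 + A))
p(t) = -7/2 + t**2 (p(t) = t**2 - 2*(-4 + (1/2)*1)*(3 + (-4 + (1/2)*1)) = t**2 - 2*(-4 + 1/2)*(3 + (-4 + 1/2)) = t**2 - 2*(-7)*(3 - 7/2)/2 = t**2 - 2*(-7)*(-1)/(2*2) = t**2 - 1*7/2 = t**2 - 7/2 = -7/2 + t**2)
k(b, F) = -7/12 - b/3 + F**2/6 (k(b, F) = b/(-3) + (-7/2 + F**2)/6 = b*(-1/3) + (-7/2 + F**2)*(1/6) = -b/3 + (-7/12 + F**2/6) = -7/12 - b/3 + F**2/6)
k(4, -8)*12 = (-7/12 - 1/3*4 + (1/6)*(-8)**2)*12 = (-7/12 - 4/3 + (1/6)*64)*12 = (-7/12 - 4/3 + 32/3)*12 = (35/4)*12 = 105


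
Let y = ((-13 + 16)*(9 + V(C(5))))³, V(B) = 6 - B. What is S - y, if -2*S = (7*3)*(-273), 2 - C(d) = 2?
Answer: -176517/2 ≈ -88259.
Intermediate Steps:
C(d) = 0 (C(d) = 2 - 1*2 = 2 - 2 = 0)
S = 5733/2 (S = -7*3*(-273)/2 = -21*(-273)/2 = -½*(-5733) = 5733/2 ≈ 2866.5)
y = 91125 (y = ((-13 + 16)*(9 + (6 - 1*0)))³ = (3*(9 + (6 + 0)))³ = (3*(9 + 6))³ = (3*15)³ = 45³ = 91125)
S - y = 5733/2 - 1*91125 = 5733/2 - 91125 = -176517/2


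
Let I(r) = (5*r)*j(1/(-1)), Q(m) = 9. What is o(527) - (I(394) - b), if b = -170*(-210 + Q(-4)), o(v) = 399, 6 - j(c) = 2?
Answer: 26689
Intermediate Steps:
j(c) = 4 (j(c) = 6 - 1*2 = 6 - 2 = 4)
I(r) = 20*r (I(r) = (5*r)*4 = 20*r)
b = 34170 (b = -170*(-210 + 9) = -170*(-201) = 34170)
o(527) - (I(394) - b) = 399 - (20*394 - 1*34170) = 399 - (7880 - 34170) = 399 - 1*(-26290) = 399 + 26290 = 26689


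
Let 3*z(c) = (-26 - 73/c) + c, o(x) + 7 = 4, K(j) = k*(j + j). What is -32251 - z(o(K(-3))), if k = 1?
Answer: -290245/9 ≈ -32249.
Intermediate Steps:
K(j) = 2*j (K(j) = 1*(j + j) = 1*(2*j) = 2*j)
o(x) = -3 (o(x) = -7 + 4 = -3)
z(c) = -26/3 - 73/(3*c) + c/3 (z(c) = ((-26 - 73/c) + c)/3 = (-26 + c - 73/c)/3 = -26/3 - 73/(3*c) + c/3)
-32251 - z(o(K(-3))) = -32251 - (-73 - 3*(-26 - 3))/(3*(-3)) = -32251 - (-1)*(-73 - 3*(-29))/(3*3) = -32251 - (-1)*(-73 + 87)/(3*3) = -32251 - (-1)*14/(3*3) = -32251 - 1*(-14/9) = -32251 + 14/9 = -290245/9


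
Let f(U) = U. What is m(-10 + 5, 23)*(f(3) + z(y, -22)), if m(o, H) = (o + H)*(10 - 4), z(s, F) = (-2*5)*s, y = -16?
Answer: 17604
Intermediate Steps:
z(s, F) = -10*s
m(o, H) = 6*H + 6*o (m(o, H) = (H + o)*6 = 6*H + 6*o)
m(-10 + 5, 23)*(f(3) + z(y, -22)) = (6*23 + 6*(-10 + 5))*(3 - 10*(-16)) = (138 + 6*(-5))*(3 + 160) = (138 - 30)*163 = 108*163 = 17604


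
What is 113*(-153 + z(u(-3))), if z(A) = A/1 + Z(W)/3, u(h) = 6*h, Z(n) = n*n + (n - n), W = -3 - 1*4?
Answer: -52432/3 ≈ -17477.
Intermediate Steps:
W = -7 (W = -3 - 4 = -7)
Z(n) = n² (Z(n) = n² + 0 = n²)
z(A) = 49/3 + A (z(A) = A/1 + (-7)²/3 = A*1 + 49*(⅓) = A + 49/3 = 49/3 + A)
113*(-153 + z(u(-3))) = 113*(-153 + (49/3 + 6*(-3))) = 113*(-153 + (49/3 - 18)) = 113*(-153 - 5/3) = 113*(-464/3) = -52432/3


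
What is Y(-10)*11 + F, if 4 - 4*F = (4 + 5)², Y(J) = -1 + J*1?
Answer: -561/4 ≈ -140.25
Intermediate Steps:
Y(J) = -1 + J
F = -77/4 (F = 1 - (4 + 5)²/4 = 1 - ¼*9² = 1 - ¼*81 = 1 - 81/4 = -77/4 ≈ -19.250)
Y(-10)*11 + F = (-1 - 10)*11 - 77/4 = -11*11 - 77/4 = -121 - 77/4 = -561/4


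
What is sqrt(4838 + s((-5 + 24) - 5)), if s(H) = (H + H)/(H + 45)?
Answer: sqrt(16842730)/59 ≈ 69.559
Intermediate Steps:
s(H) = 2*H/(45 + H) (s(H) = (2*H)/(45 + H) = 2*H/(45 + H))
sqrt(4838 + s((-5 + 24) - 5)) = sqrt(4838 + 2*((-5 + 24) - 5)/(45 + ((-5 + 24) - 5))) = sqrt(4838 + 2*(19 - 5)/(45 + (19 - 5))) = sqrt(4838 + 2*14/(45 + 14)) = sqrt(4838 + 2*14/59) = sqrt(4838 + 2*14*(1/59)) = sqrt(4838 + 28/59) = sqrt(285470/59) = sqrt(16842730)/59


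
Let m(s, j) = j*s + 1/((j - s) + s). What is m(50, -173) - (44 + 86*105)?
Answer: -3066253/173 ≈ -17724.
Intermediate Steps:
m(s, j) = 1/j + j*s (m(s, j) = j*s + 1/j = 1/j + j*s)
m(50, -173) - (44 + 86*105) = (1/(-173) - 173*50) - (44 + 86*105) = (-1/173 - 8650) - (44 + 9030) = -1496451/173 - 1*9074 = -1496451/173 - 9074 = -3066253/173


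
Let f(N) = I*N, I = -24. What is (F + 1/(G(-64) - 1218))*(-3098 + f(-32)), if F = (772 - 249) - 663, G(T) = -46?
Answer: 206159565/632 ≈ 3.2620e+5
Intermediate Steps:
f(N) = -24*N
F = -140 (F = 523 - 663 = -140)
(F + 1/(G(-64) - 1218))*(-3098 + f(-32)) = (-140 + 1/(-46 - 1218))*(-3098 - 24*(-32)) = (-140 + 1/(-1264))*(-3098 + 768) = (-140 - 1/1264)*(-2330) = -176961/1264*(-2330) = 206159565/632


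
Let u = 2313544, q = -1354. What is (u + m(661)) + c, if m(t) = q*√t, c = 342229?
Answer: 2655773 - 1354*√661 ≈ 2.6210e+6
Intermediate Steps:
m(t) = -1354*√t
(u + m(661)) + c = (2313544 - 1354*√661) + 342229 = 2655773 - 1354*√661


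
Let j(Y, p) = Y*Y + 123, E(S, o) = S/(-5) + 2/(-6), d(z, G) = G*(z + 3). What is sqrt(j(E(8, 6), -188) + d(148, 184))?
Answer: 2*sqrt(1569979)/15 ≈ 167.06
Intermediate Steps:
d(z, G) = G*(3 + z)
E(S, o) = -1/3 - S/5 (E(S, o) = S*(-1/5) + 2*(-1/6) = -S/5 - 1/3 = -1/3 - S/5)
j(Y, p) = 123 + Y**2 (j(Y, p) = Y**2 + 123 = 123 + Y**2)
sqrt(j(E(8, 6), -188) + d(148, 184)) = sqrt((123 + (-1/3 - 1/5*8)**2) + 184*(3 + 148)) = sqrt((123 + (-1/3 - 8/5)**2) + 184*151) = sqrt((123 + (-29/15)**2) + 27784) = sqrt((123 + 841/225) + 27784) = sqrt(28516/225 + 27784) = sqrt(6279916/225) = 2*sqrt(1569979)/15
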